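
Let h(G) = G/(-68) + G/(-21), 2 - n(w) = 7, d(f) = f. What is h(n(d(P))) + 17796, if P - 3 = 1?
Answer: 25413133/1428 ≈ 17796.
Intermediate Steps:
P = 4 (P = 3 + 1 = 4)
n(w) = -5 (n(w) = 2 - 1*7 = 2 - 7 = -5)
h(G) = -89*G/1428 (h(G) = G*(-1/68) + G*(-1/21) = -G/68 - G/21 = -89*G/1428)
h(n(d(P))) + 17796 = -89/1428*(-5) + 17796 = 445/1428 + 17796 = 25413133/1428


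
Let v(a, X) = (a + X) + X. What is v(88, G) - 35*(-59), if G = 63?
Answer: 2279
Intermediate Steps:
v(a, X) = a + 2*X (v(a, X) = (X + a) + X = a + 2*X)
v(88, G) - 35*(-59) = (88 + 2*63) - 35*(-59) = (88 + 126) + 2065 = 214 + 2065 = 2279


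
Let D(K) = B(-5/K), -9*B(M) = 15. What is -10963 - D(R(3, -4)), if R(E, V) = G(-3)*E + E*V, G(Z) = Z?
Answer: -32884/3 ≈ -10961.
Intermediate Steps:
B(M) = -5/3 (B(M) = -1/9*15 = -5/3)
R(E, V) = -3*E + E*V
D(K) = -5/3
-10963 - D(R(3, -4)) = -10963 - 1*(-5/3) = -10963 + 5/3 = -32884/3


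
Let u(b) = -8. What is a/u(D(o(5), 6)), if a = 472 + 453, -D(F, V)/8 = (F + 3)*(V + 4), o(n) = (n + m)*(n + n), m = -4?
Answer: -925/8 ≈ -115.63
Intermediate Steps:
o(n) = 2*n*(-4 + n) (o(n) = (n - 4)*(n + n) = (-4 + n)*(2*n) = 2*n*(-4 + n))
D(F, V) = -8*(3 + F)*(4 + V) (D(F, V) = -8*(F + 3)*(V + 4) = -8*(3 + F)*(4 + V))
a = 925
a/u(D(o(5), 6)) = 925/(-8) = 925*(-1/8) = -925/8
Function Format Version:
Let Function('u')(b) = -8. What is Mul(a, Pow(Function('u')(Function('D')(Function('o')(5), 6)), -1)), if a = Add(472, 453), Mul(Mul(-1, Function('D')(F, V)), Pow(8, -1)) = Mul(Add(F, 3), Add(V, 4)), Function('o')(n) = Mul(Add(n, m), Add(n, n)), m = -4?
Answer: Rational(-925, 8) ≈ -115.63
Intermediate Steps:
Function('o')(n) = Mul(2, n, Add(-4, n)) (Function('o')(n) = Mul(Add(n, -4), Add(n, n)) = Mul(Add(-4, n), Mul(2, n)) = Mul(2, n, Add(-4, n)))
Function('D')(F, V) = Mul(-8, Add(3, F), Add(4, V)) (Function('D')(F, V) = Mul(-8, Mul(Add(F, 3), Add(V, 4))) = Mul(-8, Mul(Add(3, F), Add(4, V))) = Mul(-8, Add(3, F), Add(4, V)))
a = 925
Mul(a, Pow(Function('u')(Function('D')(Function('o')(5), 6)), -1)) = Mul(925, Pow(-8, -1)) = Mul(925, Rational(-1, 8)) = Rational(-925, 8)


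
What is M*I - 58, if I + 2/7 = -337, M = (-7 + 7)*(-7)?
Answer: -58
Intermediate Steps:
M = 0 (M = 0*(-7) = 0)
I = -2361/7 (I = -2/7 - 337 = -2361/7 ≈ -337.29)
M*I - 58 = 0*(-2361/7) - 58 = 0 - 58 = -58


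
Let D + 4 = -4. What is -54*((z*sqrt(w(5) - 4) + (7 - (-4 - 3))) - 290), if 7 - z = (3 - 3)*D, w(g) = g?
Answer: 14526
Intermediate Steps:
D = -8 (D = -4 - 4 = -8)
z = 7 (z = 7 - (3 - 3)*(-8) = 7 - 0*(-8) = 7 - 1*0 = 7 + 0 = 7)
-54*((z*sqrt(w(5) - 4) + (7 - (-4 - 3))) - 290) = -54*((7*sqrt(5 - 4) + (7 - (-4 - 3))) - 290) = -54*((7*sqrt(1) + (7 - 1*(-7))) - 290) = -54*((7*1 + (7 + 7)) - 290) = -54*((7 + 14) - 290) = -54*(21 - 290) = -54*(-269) = 14526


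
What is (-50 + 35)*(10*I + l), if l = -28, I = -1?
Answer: 570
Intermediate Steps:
(-50 + 35)*(10*I + l) = (-50 + 35)*(10*(-1) - 28) = -15*(-10 - 28) = -15*(-38) = 570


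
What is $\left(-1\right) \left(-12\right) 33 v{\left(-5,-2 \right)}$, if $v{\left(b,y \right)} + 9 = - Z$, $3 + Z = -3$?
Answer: $-1188$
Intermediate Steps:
$Z = -6$ ($Z = -3 - 3 = -6$)
$v{\left(b,y \right)} = -3$ ($v{\left(b,y \right)} = -9 - -6 = -9 + 6 = -3$)
$\left(-1\right) \left(-12\right) 33 v{\left(-5,-2 \right)} = \left(-1\right) \left(-12\right) 33 \left(-3\right) = 12 \cdot 33 \left(-3\right) = 396 \left(-3\right) = -1188$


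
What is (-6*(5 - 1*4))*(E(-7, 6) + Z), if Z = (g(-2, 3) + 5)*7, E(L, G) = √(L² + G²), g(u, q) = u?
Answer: -126 - 6*√85 ≈ -181.32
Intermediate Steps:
E(L, G) = √(G² + L²)
Z = 21 (Z = (-2 + 5)*7 = 3*7 = 21)
(-6*(5 - 1*4))*(E(-7, 6) + Z) = (-6*(5 - 1*4))*(√(6² + (-7)²) + 21) = (-6*(5 - 4))*(√(36 + 49) + 21) = (-6*1)*(√85 + 21) = -6*(21 + √85) = -126 - 6*√85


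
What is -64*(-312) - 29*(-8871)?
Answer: 277227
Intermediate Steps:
-64*(-312) - 29*(-8871) = 19968 + 257259 = 277227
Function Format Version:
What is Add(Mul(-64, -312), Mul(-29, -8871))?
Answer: 277227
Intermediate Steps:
Add(Mul(-64, -312), Mul(-29, -8871)) = Add(19968, 257259) = 277227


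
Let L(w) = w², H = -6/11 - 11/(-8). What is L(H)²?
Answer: 28398241/59969536 ≈ 0.47354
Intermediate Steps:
H = 73/88 (H = -6*1/11 - 11*(-⅛) = -6/11 + 11/8 = 73/88 ≈ 0.82955)
L(H)² = ((73/88)²)² = (5329/7744)² = 28398241/59969536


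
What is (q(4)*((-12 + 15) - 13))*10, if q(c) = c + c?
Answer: -800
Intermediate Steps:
q(c) = 2*c
(q(4)*((-12 + 15) - 13))*10 = ((2*4)*((-12 + 15) - 13))*10 = (8*(3 - 13))*10 = (8*(-10))*10 = -80*10 = -800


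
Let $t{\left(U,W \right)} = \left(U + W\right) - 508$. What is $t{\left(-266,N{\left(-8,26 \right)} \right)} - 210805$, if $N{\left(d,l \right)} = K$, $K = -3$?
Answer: $-211582$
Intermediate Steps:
$N{\left(d,l \right)} = -3$
$t{\left(U,W \right)} = -508 + U + W$
$t{\left(-266,N{\left(-8,26 \right)} \right)} - 210805 = \left(-508 - 266 - 3\right) - 210805 = -777 - 210805 = -211582$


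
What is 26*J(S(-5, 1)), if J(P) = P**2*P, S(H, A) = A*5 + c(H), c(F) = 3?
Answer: 13312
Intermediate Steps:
S(H, A) = 3 + 5*A (S(H, A) = A*5 + 3 = 5*A + 3 = 3 + 5*A)
J(P) = P**3
26*J(S(-5, 1)) = 26*(3 + 5*1)**3 = 26*(3 + 5)**3 = 26*8**3 = 26*512 = 13312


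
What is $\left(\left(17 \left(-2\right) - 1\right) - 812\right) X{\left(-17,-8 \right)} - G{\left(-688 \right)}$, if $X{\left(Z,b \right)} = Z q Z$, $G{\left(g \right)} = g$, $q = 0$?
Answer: $688$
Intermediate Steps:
$X{\left(Z,b \right)} = 0$ ($X{\left(Z,b \right)} = Z 0 Z = 0 Z = 0$)
$\left(\left(17 \left(-2\right) - 1\right) - 812\right) X{\left(-17,-8 \right)} - G{\left(-688 \right)} = \left(\left(17 \left(-2\right) - 1\right) - 812\right) 0 - -688 = \left(\left(-34 - 1\right) - 812\right) 0 + 688 = \left(-35 - 812\right) 0 + 688 = \left(-847\right) 0 + 688 = 0 + 688 = 688$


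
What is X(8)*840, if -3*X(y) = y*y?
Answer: -17920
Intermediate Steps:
X(y) = -y²/3 (X(y) = -y*y/3 = -y²/3)
X(8)*840 = -⅓*8²*840 = -⅓*64*840 = -64/3*840 = -17920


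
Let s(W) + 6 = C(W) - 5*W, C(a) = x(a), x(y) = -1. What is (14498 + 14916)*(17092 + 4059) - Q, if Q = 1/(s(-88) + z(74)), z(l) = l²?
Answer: 3676198752225/5909 ≈ 6.2214e+8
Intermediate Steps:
C(a) = -1
s(W) = -7 - 5*W (s(W) = -6 + (-1 - 5*W) = -7 - 5*W)
Q = 1/5909 (Q = 1/((-7 - 5*(-88)) + 74²) = 1/((-7 + 440) + 5476) = 1/(433 + 5476) = 1/5909 ≈ 0.00016923)
(14498 + 14916)*(17092 + 4059) - Q = (14498 + 14916)*(17092 + 4059) - 1*1/5909 = 29414*21151 - 1/5909 = 622135514 - 1/5909 = 3676198752225/5909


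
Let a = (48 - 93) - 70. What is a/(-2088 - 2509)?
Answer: 115/4597 ≈ 0.025016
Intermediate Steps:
a = -115 (a = -45 - 70 = -115)
a/(-2088 - 2509) = -115/(-2088 - 2509) = -115/(-4597) = -115*(-1/4597) = 115/4597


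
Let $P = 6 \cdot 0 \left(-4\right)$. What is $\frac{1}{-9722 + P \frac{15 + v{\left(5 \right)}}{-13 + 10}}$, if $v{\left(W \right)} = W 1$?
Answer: $- \frac{1}{9722} \approx -0.00010286$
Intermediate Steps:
$v{\left(W \right)} = W$
$P = 0$ ($P = 0 \left(-4\right) = 0$)
$\frac{1}{-9722 + P \frac{15 + v{\left(5 \right)}}{-13 + 10}} = \frac{1}{-9722 + 0 \frac{15 + 5}{-13 + 10}} = \frac{1}{-9722 + 0 \frac{20}{-3}} = \frac{1}{-9722 + 0 \cdot 20 \left(- \frac{1}{3}\right)} = \frac{1}{-9722 + 0 \left(- \frac{20}{3}\right)} = \frac{1}{-9722 + 0} = \frac{1}{-9722} = - \frac{1}{9722}$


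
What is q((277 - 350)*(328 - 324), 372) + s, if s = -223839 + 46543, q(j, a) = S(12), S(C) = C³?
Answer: -175568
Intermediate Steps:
q(j, a) = 1728 (q(j, a) = 12³ = 1728)
s = -177296
q((277 - 350)*(328 - 324), 372) + s = 1728 - 177296 = -175568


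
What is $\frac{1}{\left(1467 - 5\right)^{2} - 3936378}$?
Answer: $- \frac{1}{1798934} \approx -5.5588 \cdot 10^{-7}$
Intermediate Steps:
$\frac{1}{\left(1467 - 5\right)^{2} - 3936378} = \frac{1}{1462^{2} - 3936378} = \frac{1}{2137444 - 3936378} = \frac{1}{-1798934} = - \frac{1}{1798934}$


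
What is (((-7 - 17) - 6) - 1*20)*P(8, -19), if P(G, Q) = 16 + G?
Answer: -1200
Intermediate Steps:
(((-7 - 17) - 6) - 1*20)*P(8, -19) = (((-7 - 17) - 6) - 1*20)*(16 + 8) = ((-24 - 6) - 20)*24 = (-30 - 20)*24 = -50*24 = -1200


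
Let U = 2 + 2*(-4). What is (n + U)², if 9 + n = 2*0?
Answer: 225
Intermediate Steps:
n = -9 (n = -9 + 2*0 = -9 + 0 = -9)
U = -6 (U = 2 - 8 = -6)
(n + U)² = (-9 - 6)² = (-15)² = 225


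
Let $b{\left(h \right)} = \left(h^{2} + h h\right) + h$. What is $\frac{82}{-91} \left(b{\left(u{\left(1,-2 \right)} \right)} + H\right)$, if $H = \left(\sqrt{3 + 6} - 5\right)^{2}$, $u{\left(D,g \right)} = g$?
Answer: $- \frac{820}{91} \approx -9.011$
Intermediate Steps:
$b{\left(h \right)} = h + 2 h^{2}$ ($b{\left(h \right)} = \left(h^{2} + h^{2}\right) + h = 2 h^{2} + h = h + 2 h^{2}$)
$H = 4$ ($H = \left(\sqrt{9} - 5\right)^{2} = \left(3 - 5\right)^{2} = \left(-2\right)^{2} = 4$)
$\frac{82}{-91} \left(b{\left(u{\left(1,-2 \right)} \right)} + H\right) = \frac{82}{-91} \left(- 2 \left(1 + 2 \left(-2\right)\right) + 4\right) = 82 \left(- \frac{1}{91}\right) \left(- 2 \left(1 - 4\right) + 4\right) = - \frac{82 \left(\left(-2\right) \left(-3\right) + 4\right)}{91} = - \frac{82 \left(6 + 4\right)}{91} = \left(- \frac{82}{91}\right) 10 = - \frac{820}{91}$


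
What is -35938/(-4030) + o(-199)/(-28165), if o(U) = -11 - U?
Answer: 101143613/11350495 ≈ 8.9109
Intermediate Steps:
-35938/(-4030) + o(-199)/(-28165) = -35938/(-4030) + (-11 - 1*(-199))/(-28165) = -35938*(-1/4030) + (-11 + 199)*(-1/28165) = 17969/2015 + 188*(-1/28165) = 17969/2015 - 188/28165 = 101143613/11350495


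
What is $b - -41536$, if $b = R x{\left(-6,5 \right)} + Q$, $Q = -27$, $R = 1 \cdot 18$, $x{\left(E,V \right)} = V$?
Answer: $41599$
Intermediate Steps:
$R = 18$
$b = 63$ ($b = 18 \cdot 5 - 27 = 90 - 27 = 63$)
$b - -41536 = 63 - -41536 = 63 + 41536 = 41599$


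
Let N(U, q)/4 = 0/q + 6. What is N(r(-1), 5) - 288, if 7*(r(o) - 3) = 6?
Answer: -264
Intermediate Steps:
r(o) = 27/7 (r(o) = 3 + (⅐)*6 = 3 + 6/7 = 27/7)
N(U, q) = 24 (N(U, q) = 4*(0/q + 6) = 4*(0 + 6) = 4*6 = 24)
N(r(-1), 5) - 288 = 24 - 288 = -264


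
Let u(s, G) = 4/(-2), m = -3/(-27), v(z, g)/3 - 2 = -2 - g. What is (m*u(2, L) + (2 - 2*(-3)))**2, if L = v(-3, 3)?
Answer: 4900/81 ≈ 60.494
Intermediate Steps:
v(z, g) = -3*g (v(z, g) = 6 + 3*(-2 - g) = 6 + (-6 - 3*g) = -3*g)
L = -9 (L = -3*3 = -9)
m = 1/9 (m = -3*(-1/27) = 1/9 ≈ 0.11111)
u(s, G) = -2 (u(s, G) = 4*(-1/2) = -2)
(m*u(2, L) + (2 - 2*(-3)))**2 = ((1/9)*(-2) + (2 - 2*(-3)))**2 = (-2/9 + (2 + 6))**2 = (-2/9 + 8)**2 = (70/9)**2 = 4900/81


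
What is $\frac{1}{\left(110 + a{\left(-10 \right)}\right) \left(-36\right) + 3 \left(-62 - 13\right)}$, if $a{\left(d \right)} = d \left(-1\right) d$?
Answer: $- \frac{1}{585} \approx -0.0017094$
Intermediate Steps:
$a{\left(d \right)} = - d^{2}$ ($a{\left(d \right)} = - d d = - d^{2}$)
$\frac{1}{\left(110 + a{\left(-10 \right)}\right) \left(-36\right) + 3 \left(-62 - 13\right)} = \frac{1}{\left(110 - \left(-10\right)^{2}\right) \left(-36\right) + 3 \left(-62 - 13\right)} = \frac{1}{\left(110 - 100\right) \left(-36\right) + 3 \left(-75\right)} = \frac{1}{\left(110 - 100\right) \left(-36\right) - 225} = \frac{1}{10 \left(-36\right) - 225} = \frac{1}{-360 - 225} = \frac{1}{-585} = - \frac{1}{585}$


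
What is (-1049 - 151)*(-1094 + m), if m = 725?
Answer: 442800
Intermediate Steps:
(-1049 - 151)*(-1094 + m) = (-1049 - 151)*(-1094 + 725) = -1200*(-369) = 442800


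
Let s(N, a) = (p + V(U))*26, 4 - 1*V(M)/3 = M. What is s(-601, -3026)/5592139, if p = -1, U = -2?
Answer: 442/5592139 ≈ 7.9039e-5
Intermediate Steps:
V(M) = 12 - 3*M
s(N, a) = 442 (s(N, a) = (-1 + (12 - 3*(-2)))*26 = (-1 + (12 + 6))*26 = (-1 + 18)*26 = 17*26 = 442)
s(-601, -3026)/5592139 = 442/5592139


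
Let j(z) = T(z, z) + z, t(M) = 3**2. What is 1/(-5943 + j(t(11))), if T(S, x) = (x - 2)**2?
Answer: -1/5885 ≈ -0.00016992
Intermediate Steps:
T(S, x) = (-2 + x)**2
t(M) = 9
j(z) = z + (-2 + z)**2 (j(z) = (-2 + z)**2 + z = z + (-2 + z)**2)
1/(-5943 + j(t(11))) = 1/(-5943 + (9 + (-2 + 9)**2)) = 1/(-5943 + (9 + 7**2)) = 1/(-5943 + (9 + 49)) = 1/(-5943 + 58) = 1/(-5885) = -1/5885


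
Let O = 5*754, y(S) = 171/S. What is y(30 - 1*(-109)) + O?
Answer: 524201/139 ≈ 3771.2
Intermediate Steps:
O = 3770
y(30 - 1*(-109)) + O = 171/(30 - 1*(-109)) + 3770 = 171/(30 + 109) + 3770 = 171/139 + 3770 = 524201/139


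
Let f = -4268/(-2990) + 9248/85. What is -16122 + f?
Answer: -4787520/299 ≈ -16012.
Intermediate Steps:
f = 32958/299 (f = -4268*(-1/2990) + 9248*(1/85) = 2134/1495 + 544/5 = 32958/299 ≈ 110.23)
-16122 + f = -16122 + 32958/299 = -4787520/299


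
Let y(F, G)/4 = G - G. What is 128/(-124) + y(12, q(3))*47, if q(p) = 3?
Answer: -32/31 ≈ -1.0323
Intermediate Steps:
y(F, G) = 0 (y(F, G) = 4*(G - G) = 4*0 = 0)
128/(-124) + y(12, q(3))*47 = 128/(-124) + 0*47 = 128*(-1/124) + 0 = -32/31 + 0 = -32/31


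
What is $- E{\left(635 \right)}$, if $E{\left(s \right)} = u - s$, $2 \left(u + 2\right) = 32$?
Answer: $621$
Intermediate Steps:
$u = 14$ ($u = -2 + \frac{1}{2} \cdot 32 = -2 + 16 = 14$)
$E{\left(s \right)} = 14 - s$
$- E{\left(635 \right)} = - (14 - 635) = \left(-1\right) \left(-621\right) = 621$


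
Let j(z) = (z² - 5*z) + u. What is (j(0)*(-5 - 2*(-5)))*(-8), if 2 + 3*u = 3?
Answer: -40/3 ≈ -13.333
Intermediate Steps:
u = ⅓ (u = -⅔ + (⅓)*3 = -⅔ + 1 = ⅓ ≈ 0.33333)
j(z) = ⅓ + z² - 5*z (j(z) = (z² - 5*z) + ⅓ = ⅓ + z² - 5*z)
(j(0)*(-5 - 2*(-5)))*(-8) = ((⅓ + 0² - 5*0)*(-5 - 2*(-5)))*(-8) = ((⅓ + 0 + 0)*(-5 + 10))*(-8) = ((⅓)*5)*(-8) = (5/3)*(-8) = -40/3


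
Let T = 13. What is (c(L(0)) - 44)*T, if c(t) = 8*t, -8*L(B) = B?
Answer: -572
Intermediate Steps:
L(B) = -B/8
(c(L(0)) - 44)*T = (8*(-1/8*0) - 44)*13 = (8*0 - 44)*13 = (0 - 44)*13 = -44*13 = -572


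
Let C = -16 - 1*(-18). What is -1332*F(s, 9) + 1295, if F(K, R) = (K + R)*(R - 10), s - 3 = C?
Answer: 19943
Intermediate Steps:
C = 2 (C = -16 + 18 = 2)
s = 5 (s = 3 + 2 = 5)
F(K, R) = (-10 + R)*(K + R) (F(K, R) = (K + R)*(-10 + R) = (-10 + R)*(K + R))
-1332*F(s, 9) + 1295 = -1332*(9² - 10*5 - 10*9 + 5*9) + 1295 = -1332*(81 - 50 - 90 + 45) + 1295 = -1332*(-14) + 1295 = 18648 + 1295 = 19943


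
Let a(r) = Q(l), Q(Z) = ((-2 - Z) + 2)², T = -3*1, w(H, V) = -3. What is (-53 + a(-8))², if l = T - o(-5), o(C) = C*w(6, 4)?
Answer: 73441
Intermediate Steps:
T = -3
o(C) = -3*C (o(C) = C*(-3) = -3*C)
l = -18 (l = -3 - (-3)*(-5) = -3 - 1*15 = -3 - 15 = -18)
Q(Z) = Z² (Q(Z) = (-Z)² = Z²)
a(r) = 324 (a(r) = (-18)² = 324)
(-53 + a(-8))² = (-53 + 324)² = 271² = 73441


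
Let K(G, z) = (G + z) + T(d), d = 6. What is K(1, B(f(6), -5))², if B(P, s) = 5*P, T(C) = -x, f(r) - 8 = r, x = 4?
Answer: 4489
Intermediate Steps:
f(r) = 8 + r
T(C) = -4 (T(C) = -1*4 = -4)
K(G, z) = -4 + G + z (K(G, z) = (G + z) - 4 = -4 + G + z)
K(1, B(f(6), -5))² = (-4 + 1 + 5*(8 + 6))² = (-4 + 1 + 5*14)² = (-4 + 1 + 70)² = 67² = 4489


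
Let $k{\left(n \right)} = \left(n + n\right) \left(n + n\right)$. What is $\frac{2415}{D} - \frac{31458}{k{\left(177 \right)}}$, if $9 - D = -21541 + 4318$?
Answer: $- \frac{6651281}{59984592} \approx -0.11088$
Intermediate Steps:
$k{\left(n \right)} = 4 n^{2}$ ($k{\left(n \right)} = 2 n 2 n = 4 n^{2}$)
$D = 17232$ ($D = 9 - \left(-21541 + 4318\right) = 9 - -17223 = 9 + 17223 = 17232$)
$\frac{2415}{D} - \frac{31458}{k{\left(177 \right)}} = \frac{2415}{17232} - \frac{31458}{4 \cdot 177^{2}} = 2415 \cdot \frac{1}{17232} - \frac{31458}{4 \cdot 31329} = \frac{805}{5744} - \frac{31458}{125316} = \frac{805}{5744} - \frac{5243}{20886} = - \frac{6651281}{59984592}$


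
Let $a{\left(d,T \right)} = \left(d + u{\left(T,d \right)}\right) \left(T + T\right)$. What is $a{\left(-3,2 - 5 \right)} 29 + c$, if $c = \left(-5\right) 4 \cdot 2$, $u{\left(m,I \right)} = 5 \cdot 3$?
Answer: $-2128$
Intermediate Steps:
$u{\left(m,I \right)} = 15$
$a{\left(d,T \right)} = 2 T \left(15 + d\right)$ ($a{\left(d,T \right)} = \left(d + 15\right) \left(T + T\right) = \left(15 + d\right) 2 T = 2 T \left(15 + d\right)$)
$c = -40$ ($c = \left(-20\right) 2 = -40$)
$a{\left(-3,2 - 5 \right)} 29 + c = 2 \left(2 - 5\right) \left(15 - 3\right) 29 - 40 = 2 \left(-3\right) 12 \cdot 29 - 40 = \left(-72\right) 29 - 40 = -2088 - 40 = -2128$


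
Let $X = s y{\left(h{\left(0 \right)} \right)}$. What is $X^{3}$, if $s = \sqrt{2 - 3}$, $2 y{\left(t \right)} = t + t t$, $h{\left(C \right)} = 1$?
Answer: $- i \approx - 1.0 i$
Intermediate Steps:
$y{\left(t \right)} = \frac{t}{2} + \frac{t^{2}}{2}$ ($y{\left(t \right)} = \frac{t + t t}{2} = \frac{t + t^{2}}{2} = \frac{t}{2} + \frac{t^{2}}{2}$)
$s = i$ ($s = \sqrt{-1} = i \approx 1.0 i$)
$X = i$ ($X = i \frac{1}{2} \cdot 1 \left(1 + 1\right) = i \frac{1}{2} \cdot 1 \cdot 2 = i 1 = i \approx 1.0 i$)
$X^{3} = i^{3} = - i$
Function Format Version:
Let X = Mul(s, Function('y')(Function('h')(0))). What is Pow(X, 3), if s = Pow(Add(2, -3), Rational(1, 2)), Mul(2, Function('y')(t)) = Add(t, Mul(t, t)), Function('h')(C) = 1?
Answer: Mul(-1, I) ≈ Mul(-1.0000, I)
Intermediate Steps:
Function('y')(t) = Add(Mul(Rational(1, 2), t), Mul(Rational(1, 2), Pow(t, 2))) (Function('y')(t) = Mul(Rational(1, 2), Add(t, Mul(t, t))) = Mul(Rational(1, 2), Add(t, Pow(t, 2))) = Add(Mul(Rational(1, 2), t), Mul(Rational(1, 2), Pow(t, 2))))
s = I (s = Pow(-1, Rational(1, 2)) = I ≈ Mul(1.0000, I))
X = I (X = Mul(I, Mul(Rational(1, 2), 1, Add(1, 1))) = Mul(I, Mul(Rational(1, 2), 1, 2)) = Mul(I, 1) = I ≈ Mul(1.0000, I))
Pow(X, 3) = Pow(I, 3) = Mul(-1, I)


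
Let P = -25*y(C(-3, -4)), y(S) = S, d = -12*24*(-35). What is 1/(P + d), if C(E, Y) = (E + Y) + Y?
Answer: 1/10355 ≈ 9.6572e-5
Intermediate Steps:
d = 10080 (d = -288*(-35) = 10080)
C(E, Y) = E + 2*Y
P = 275 (P = -25*(-3 + 2*(-4)) = -25*(-3 - 8) = -25*(-11) = 275)
1/(P + d) = 1/(275 + 10080) = 1/10355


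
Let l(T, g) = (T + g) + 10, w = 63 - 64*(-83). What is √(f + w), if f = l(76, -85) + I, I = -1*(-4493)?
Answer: √9869 ≈ 99.343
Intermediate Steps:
w = 5375 (w = 63 + 5312 = 5375)
l(T, g) = 10 + T + g
I = 4493
f = 4494 (f = (10 + 76 - 85) + 4493 = 1 + 4493 = 4494)
√(f + w) = √(4494 + 5375) = √9869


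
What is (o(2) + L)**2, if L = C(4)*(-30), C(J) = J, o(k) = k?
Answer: 13924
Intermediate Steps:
L = -120 (L = 4*(-30) = -120)
(o(2) + L)**2 = (2 - 120)**2 = (-118)**2 = 13924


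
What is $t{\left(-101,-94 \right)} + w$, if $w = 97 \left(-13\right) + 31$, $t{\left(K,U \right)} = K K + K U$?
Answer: $18465$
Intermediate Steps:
$t{\left(K,U \right)} = K^{2} + K U$
$w = -1230$ ($w = -1261 + 31 = -1230$)
$t{\left(-101,-94 \right)} + w = - 101 \left(-101 - 94\right) - 1230 = \left(-101\right) \left(-195\right) - 1230 = 19695 - 1230 = 18465$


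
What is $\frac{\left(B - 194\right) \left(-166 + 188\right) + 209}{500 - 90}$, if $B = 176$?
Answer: $- \frac{187}{410} \approx -0.4561$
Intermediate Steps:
$\frac{\left(B - 194\right) \left(-166 + 188\right) + 209}{500 - 90} = \frac{\left(176 - 194\right) \left(-166 + 188\right) + 209}{500 - 90} = \frac{\left(-18\right) 22 + 209}{410} = \left(-396 + 209\right) \frac{1}{410} = \left(-187\right) \frac{1}{410} = - \frac{187}{410}$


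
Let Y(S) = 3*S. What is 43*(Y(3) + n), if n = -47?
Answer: -1634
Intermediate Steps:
43*(Y(3) + n) = 43*(3*3 - 47) = 43*(9 - 47) = 43*(-38) = -1634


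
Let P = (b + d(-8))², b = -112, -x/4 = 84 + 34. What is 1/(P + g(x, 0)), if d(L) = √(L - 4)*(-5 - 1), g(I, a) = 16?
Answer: -I/(-12128*I + 2688*√3) ≈ 7.1864e-5 - 2.7587e-5*I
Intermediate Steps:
x = -472 (x = -4*(84 + 34) = -4*118 = -472)
d(L) = -6*√(-4 + L) (d(L) = √(-4 + L)*(-6) = -6*√(-4 + L))
P = (-112 - 12*I*√3)² (P = (-112 - 6*√(-4 - 8))² = (-112 - 12*I*√3)² ≈ 12112.0 + 4655.8*I)
1/(P + g(x, 0)) = 1/((12112 + 2688*I*√3) + 16) = 1/(12128 + 2688*I*√3)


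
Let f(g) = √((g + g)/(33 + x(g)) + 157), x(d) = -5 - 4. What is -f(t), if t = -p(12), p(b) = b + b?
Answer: -√155 ≈ -12.450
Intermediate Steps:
p(b) = 2*b
x(d) = -9
t = -24 (t = -2*12 = -1*24 = -24)
f(g) = √(157 + g/12) (f(g) = √((g + g)/(33 - 9) + 157) = √((2*g)/24 + 157) = √((2*g)*(1/24) + 157) = √(g/12 + 157) = √(157 + g/12))
-f(t) = -√(5652 + 3*(-24))/6 = -√(5652 - 72)/6 = -√5580/6 = -6*√155/6 = -√155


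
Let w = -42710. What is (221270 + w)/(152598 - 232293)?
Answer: -3968/1771 ≈ -2.2405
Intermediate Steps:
(221270 + w)/(152598 - 232293) = (221270 - 42710)/(152598 - 232293) = 178560/(-79695) = 178560*(-1/79695) = -3968/1771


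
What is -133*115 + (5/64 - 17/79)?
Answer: -77332213/5056 ≈ -15295.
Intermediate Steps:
-133*115 + (5/64 - 17/79) = -15295 + (5*(1/64) - 17*1/79) = -15295 + (5/64 - 17/79) = -15295 - 693/5056 = -77332213/5056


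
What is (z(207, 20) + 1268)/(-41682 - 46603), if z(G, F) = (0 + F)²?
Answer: -1668/88285 ≈ -0.018893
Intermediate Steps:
z(G, F) = F²
(z(207, 20) + 1268)/(-41682 - 46603) = (20² + 1268)/(-41682 - 46603) = (400 + 1268)/(-88285) = 1668*(-1/88285) = -1668/88285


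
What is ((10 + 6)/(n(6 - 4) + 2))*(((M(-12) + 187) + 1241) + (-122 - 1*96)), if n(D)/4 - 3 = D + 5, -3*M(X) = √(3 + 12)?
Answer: 9680/21 - 8*√15/63 ≈ 460.46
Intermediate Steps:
M(X) = -√15/3 (M(X) = -√(3 + 12)/3 = -√15/3)
n(D) = 32 + 4*D (n(D) = 12 + 4*(D + 5) = 12 + 4*(5 + D) = 12 + (20 + 4*D) = 32 + 4*D)
((10 + 6)/(n(6 - 4) + 2))*(((M(-12) + 187) + 1241) + (-122 - 1*96)) = ((10 + 6)/((32 + 4*(6 - 4)) + 2))*(((-√15/3 + 187) + 1241) + (-122 - 1*96)) = (16/((32 + 4*2) + 2))*(((187 - √15/3) + 1241) + (-122 - 96)) = (16/((32 + 8) + 2))*((1428 - √15/3) - 218) = (16/(40 + 2))*(1210 - √15/3) = (16/42)*(1210 - √15/3) = (16*(1/42))*(1210 - √15/3) = 8*(1210 - √15/3)/21 = 9680/21 - 8*√15/63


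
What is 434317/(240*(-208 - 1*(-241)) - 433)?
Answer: 434317/7487 ≈ 58.009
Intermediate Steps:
434317/(240*(-208 - 1*(-241)) - 433) = 434317/(240*(-208 + 241) - 433) = 434317/(240*33 - 433) = 434317/(7920 - 433) = 434317/7487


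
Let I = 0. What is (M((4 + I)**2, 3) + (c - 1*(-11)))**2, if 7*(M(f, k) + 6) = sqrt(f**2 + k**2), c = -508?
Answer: (3521 - sqrt(265))**2/49 ≈ 2.5068e+5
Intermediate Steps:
M(f, k) = -6 + sqrt(f**2 + k**2)/7
(M((4 + I)**2, 3) + (c - 1*(-11)))**2 = ((-6 + sqrt(((4 + 0)**2)**2 + 3**2)/7) + (-508 - 1*(-11)))**2 = ((-6 + sqrt((4**2)**2 + 9)/7) + (-508 + 11))**2 = ((-6 + sqrt(16**2 + 9)/7) - 497)**2 = ((-6 + sqrt(256 + 9)/7) - 497)**2 = ((-6 + sqrt(265)/7) - 497)**2 = (-503 + sqrt(265)/7)**2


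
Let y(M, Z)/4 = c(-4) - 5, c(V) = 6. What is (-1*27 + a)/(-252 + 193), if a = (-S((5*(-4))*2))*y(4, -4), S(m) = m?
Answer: -133/59 ≈ -2.2542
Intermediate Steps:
y(M, Z) = 4 (y(M, Z) = 4*(6 - 5) = 4*1 = 4)
a = 160 (a = -5*(-4)*2*4 = -(-20)*2*4 = -1*(-40)*4 = 40*4 = 160)
(-1*27 + a)/(-252 + 193) = (-1*27 + 160)/(-252 + 193) = (-27 + 160)/(-59) = 133*(-1/59) = -133/59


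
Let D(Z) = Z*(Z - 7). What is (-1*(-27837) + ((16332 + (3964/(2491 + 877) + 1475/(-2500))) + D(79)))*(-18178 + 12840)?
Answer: -5602242772959/21050 ≈ -2.6614e+8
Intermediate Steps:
D(Z) = Z*(-7 + Z)
(-1*(-27837) + ((16332 + (3964/(2491 + 877) + 1475/(-2500))) + D(79)))*(-18178 + 12840) = (-1*(-27837) + ((16332 + (3964/(2491 + 877) + 1475/(-2500))) + 79*(-7 + 79)))*(-18178 + 12840) = (27837 + ((16332 + (3964/3368 + 1475*(-1/2500))) + 79*72))*(-5338) = (27837 + ((16332 + (3964*(1/3368) - 59/100)) + 5688))*(-5338) = (27837 + ((16332 + (991/842 - 59/100)) + 5688))*(-5338) = (27837 + ((16332 + 24711/42100) + 5688))*(-5338) = (27837 + (687601911/42100 + 5688))*(-5338) = (27837 + 927066711/42100)*(-5338) = (2099004411/42100)*(-5338) = -5602242772959/21050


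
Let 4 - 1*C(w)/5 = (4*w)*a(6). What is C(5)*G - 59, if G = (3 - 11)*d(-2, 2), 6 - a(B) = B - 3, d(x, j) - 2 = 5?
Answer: 15621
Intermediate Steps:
d(x, j) = 7 (d(x, j) = 2 + 5 = 7)
a(B) = 9 - B (a(B) = 6 - (B - 3) = 6 - (-3 + B) = 6 + (3 - B) = 9 - B)
C(w) = 20 - 60*w (C(w) = 20 - 5*4*w*(9 - 1*6) = 20 - 5*4*w*(9 - 6) = 20 - 5*4*w*3 = 20 - 60*w)
G = -56 (G = (3 - 11)*7 = -8*7 = -56)
C(5)*G - 59 = (20 - 60*5)*(-56) - 59 = (20 - 300)*(-56) - 59 = -280*(-56) - 59 = 15680 - 59 = 15621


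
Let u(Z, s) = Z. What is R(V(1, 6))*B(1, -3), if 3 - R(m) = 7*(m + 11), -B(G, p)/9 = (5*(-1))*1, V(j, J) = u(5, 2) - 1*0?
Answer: -4905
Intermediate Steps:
V(j, J) = 5 (V(j, J) = 5 - 1*0 = 5 + 0 = 5)
B(G, p) = 45 (B(G, p) = -9*5*(-1) = -(-45) = -9*(-5) = 45)
R(m) = -74 - 7*m (R(m) = 3 - 7*(m + 11) = 3 - 7*(11 + m) = 3 - (77 + 7*m) = 3 + (-77 - 7*m) = -74 - 7*m)
R(V(1, 6))*B(1, -3) = (-74 - 7*5)*45 = (-74 - 35)*45 = -109*45 = -4905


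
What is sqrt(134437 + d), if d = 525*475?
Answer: 22*sqrt(793) ≈ 619.53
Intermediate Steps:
d = 249375
sqrt(134437 + d) = sqrt(134437 + 249375) = sqrt(383812) = 22*sqrt(793)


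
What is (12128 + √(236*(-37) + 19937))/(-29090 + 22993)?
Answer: -12128/6097 - 3*√1245/6097 ≈ -2.0065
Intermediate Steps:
(12128 + √(236*(-37) + 19937))/(-29090 + 22993) = (12128 + √(-8732 + 19937))/(-6097) = (12128 + √11205)*(-1/6097) = (12128 + 3*√1245)*(-1/6097) = -12128/6097 - 3*√1245/6097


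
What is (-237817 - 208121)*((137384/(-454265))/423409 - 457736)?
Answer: 39260779121741030299872/192339889385 ≈ 2.0412e+11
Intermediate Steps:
(-237817 - 208121)*((137384/(-454265))/423409 - 457736) = -445938*((137384*(-1/454265))*(1/423409) - 457736) = -445938*(-137384/454265*1/423409 - 457736) = -445938*(-137384/192339889385 - 457736) = -445938*(-88040891607669744/192339889385) = 39260779121741030299872/192339889385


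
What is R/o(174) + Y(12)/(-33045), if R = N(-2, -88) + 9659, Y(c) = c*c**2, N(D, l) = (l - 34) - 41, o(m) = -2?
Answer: -52299796/11015 ≈ -4748.1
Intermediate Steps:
N(D, l) = -75 + l (N(D, l) = (-34 + l) - 41 = -75 + l)
Y(c) = c**3
R = 9496 (R = (-75 - 88) + 9659 = -163 + 9659 = 9496)
R/o(174) + Y(12)/(-33045) = 9496/(-2) + 12**3/(-33045) = 9496*(-1/2) + 1728*(-1/33045) = -4748 - 576/11015 = -52299796/11015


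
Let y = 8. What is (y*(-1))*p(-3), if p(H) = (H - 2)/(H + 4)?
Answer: 40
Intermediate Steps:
p(H) = (-2 + H)/(4 + H)
(y*(-1))*p(-3) = (8*(-1))*((-2 - 3)/(4 - 3)) = -8*(-5)/1 = -8*(-5) = 40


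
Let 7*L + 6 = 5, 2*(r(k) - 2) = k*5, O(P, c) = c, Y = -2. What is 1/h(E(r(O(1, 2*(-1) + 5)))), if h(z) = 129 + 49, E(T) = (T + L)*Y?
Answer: 1/178 ≈ 0.0056180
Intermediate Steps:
r(k) = 2 + 5*k/2 (r(k) = 2 + (k*5)/2 = 2 + (5*k)/2 = 2 + 5*k/2)
L = -1/7 (L = -6/7 + (1/7)*5 = -6/7 + 5/7 = -1/7 ≈ -0.14286)
E(T) = 2/7 - 2*T (E(T) = (T - 1/7)*(-2) = (-1/7 + T)*(-2) = 2/7 - 2*T)
h(z) = 178
1/h(E(r(O(1, 2*(-1) + 5)))) = 1/178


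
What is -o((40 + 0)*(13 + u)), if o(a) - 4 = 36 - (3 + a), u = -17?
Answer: -197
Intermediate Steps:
o(a) = 37 - a (o(a) = 4 + (36 - (3 + a)) = 4 + (36 + (-3 - a)) = 4 + (33 - a) = 37 - a)
-o((40 + 0)*(13 + u)) = -(37 - (40 + 0)*(13 - 17)) = -(37 - 40*(-4)) = -(37 - 1*(-160)) = -(37 + 160) = -1*197 = -197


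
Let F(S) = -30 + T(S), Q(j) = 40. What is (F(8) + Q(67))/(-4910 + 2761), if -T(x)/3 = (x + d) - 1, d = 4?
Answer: 23/2149 ≈ 0.010703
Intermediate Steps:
T(x) = -9 - 3*x (T(x) = -3*((x + 4) - 1) = -3*((4 + x) - 1) = -3*(3 + x) = -9 - 3*x)
F(S) = -39 - 3*S (F(S) = -30 + (-9 - 3*S) = -39 - 3*S)
(F(8) + Q(67))/(-4910 + 2761) = ((-39 - 3*8) + 40)/(-4910 + 2761) = ((-39 - 24) + 40)/(-2149) = (-63 + 40)*(-1/2149) = -23*(-1/2149) = 23/2149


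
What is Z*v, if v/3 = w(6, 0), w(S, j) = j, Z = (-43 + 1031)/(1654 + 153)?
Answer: 0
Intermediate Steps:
Z = 76/139 (Z = 988/1807 = 988*(1/1807) = 76/139 ≈ 0.54676)
v = 0 (v = 3*0 = 0)
Z*v = (76/139)*0 = 0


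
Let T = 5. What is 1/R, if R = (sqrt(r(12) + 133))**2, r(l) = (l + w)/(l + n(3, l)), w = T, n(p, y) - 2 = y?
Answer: 26/3475 ≈ 0.0074820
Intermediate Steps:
n(p, y) = 2 + y
w = 5
r(l) = (5 + l)/(2 + 2*l) (r(l) = (l + 5)/(l + (2 + l)) = (5 + l)/(2 + 2*l))
R = 3475/26 (R = (sqrt((5 + 12)/(2*(1 + 12)) + 133))**2 = (sqrt((1/2)*17/13 + 133))**2 = (sqrt((1/2)*(1/13)*17 + 133))**2 = (sqrt(17/26 + 133))**2 = (sqrt(3475/26))**2 = (5*sqrt(3614)/26)**2 = 3475/26 ≈ 133.65)
1/R = 1/(3475/26) = 26/3475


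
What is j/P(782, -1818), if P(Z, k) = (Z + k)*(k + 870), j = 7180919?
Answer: 7180919/982128 ≈ 7.3116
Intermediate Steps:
P(Z, k) = (870 + k)*(Z + k) (P(Z, k) = (Z + k)*(870 + k) = (870 + k)*(Z + k))
j/P(782, -1818) = 7180919/((-1818)² + 870*782 + 870*(-1818) + 782*(-1818)) = 7180919/(3305124 + 680340 - 1581660 - 1421676) = 7180919/982128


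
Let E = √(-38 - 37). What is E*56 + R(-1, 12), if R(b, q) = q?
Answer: 12 + 280*I*√3 ≈ 12.0 + 484.97*I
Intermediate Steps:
E = 5*I*√3 (E = √(-75) = 5*I*√3 ≈ 8.6602*I)
E*56 + R(-1, 12) = (5*I*√3)*56 + 12 = 280*I*√3 + 12 = 12 + 280*I*√3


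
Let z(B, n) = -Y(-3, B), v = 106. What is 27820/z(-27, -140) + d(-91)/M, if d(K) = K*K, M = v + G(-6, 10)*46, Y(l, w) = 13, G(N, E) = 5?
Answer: -101537/48 ≈ -2115.4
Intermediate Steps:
M = 336 (M = 106 + 5*46 = 106 + 230 = 336)
d(K) = K²
z(B, n) = -13 (z(B, n) = -1*13 = -13)
27820/z(-27, -140) + d(-91)/M = 27820/(-13) + (-91)²/336 = 27820*(-1/13) + 8281*(1/336) = -2140 + 1183/48 = -101537/48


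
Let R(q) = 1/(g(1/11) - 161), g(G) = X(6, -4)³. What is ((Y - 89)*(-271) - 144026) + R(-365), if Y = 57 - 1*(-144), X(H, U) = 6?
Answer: -9590789/55 ≈ -1.7438e+5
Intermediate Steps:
g(G) = 216 (g(G) = 6³ = 216)
R(q) = 1/55 (R(q) = 1/(216 - 161) = 1/55)
Y = 201 (Y = 57 + 144 = 201)
((Y - 89)*(-271) - 144026) + R(-365) = ((201 - 89)*(-271) - 144026) + 1/55 = (112*(-271) - 144026) + 1/55 = (-30352 - 144026) + 1/55 = -174378 + 1/55 = -9590789/55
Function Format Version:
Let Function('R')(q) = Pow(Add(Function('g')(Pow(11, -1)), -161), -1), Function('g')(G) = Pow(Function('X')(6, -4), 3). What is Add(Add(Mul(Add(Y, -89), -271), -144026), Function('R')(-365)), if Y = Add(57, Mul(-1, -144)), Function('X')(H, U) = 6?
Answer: Rational(-9590789, 55) ≈ -1.7438e+5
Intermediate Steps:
Function('g')(G) = 216 (Function('g')(G) = Pow(6, 3) = 216)
Function('R')(q) = Rational(1, 55) (Function('R')(q) = Pow(Add(216, -161), -1) = Pow(55, -1) = Rational(1, 55))
Y = 201 (Y = Add(57, 144) = 201)
Add(Add(Mul(Add(Y, -89), -271), -144026), Function('R')(-365)) = Add(Add(Mul(Add(201, -89), -271), -144026), Rational(1, 55)) = Add(Add(Mul(112, -271), -144026), Rational(1, 55)) = Add(Add(-30352, -144026), Rational(1, 55)) = Add(-174378, Rational(1, 55)) = Rational(-9590789, 55)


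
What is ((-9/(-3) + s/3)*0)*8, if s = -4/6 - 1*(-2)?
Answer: 0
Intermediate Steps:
s = 4/3 (s = -4*1/6 + 2 = -2/3 + 2 = 4/3 ≈ 1.3333)
((-9/(-3) + s/3)*0)*8 = ((-9/(-3) + (4/3)/3)*0)*8 = ((-9*(-1/3) + (4/3)*(1/3))*0)*8 = ((3 + 4/9)*0)*8 = ((31/9)*0)*8 = 0*8 = 0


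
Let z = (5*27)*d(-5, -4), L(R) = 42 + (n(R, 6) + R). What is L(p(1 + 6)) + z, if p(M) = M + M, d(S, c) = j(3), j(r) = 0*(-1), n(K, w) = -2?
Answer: 54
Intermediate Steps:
j(r) = 0
d(S, c) = 0
p(M) = 2*M
L(R) = 40 + R (L(R) = 42 + (-2 + R) = 40 + R)
z = 0 (z = (5*27)*0 = 135*0 = 0)
L(p(1 + 6)) + z = (40 + 2*(1 + 6)) + 0 = (40 + 2*7) + 0 = (40 + 14) + 0 = 54 + 0 = 54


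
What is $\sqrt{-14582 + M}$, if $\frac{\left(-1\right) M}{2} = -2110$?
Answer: $i \sqrt{10362} \approx 101.79 i$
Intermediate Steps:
$M = 4220$ ($M = \left(-2\right) \left(-2110\right) = 4220$)
$\sqrt{-14582 + M} = \sqrt{-14582 + 4220} = \sqrt{-10362} = i \sqrt{10362}$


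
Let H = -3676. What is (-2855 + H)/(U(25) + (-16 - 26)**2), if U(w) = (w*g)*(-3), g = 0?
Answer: -311/84 ≈ -3.7024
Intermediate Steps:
U(w) = 0 (U(w) = (w*0)*(-3) = 0*(-3) = 0)
(-2855 + H)/(U(25) + (-16 - 26)**2) = (-2855 - 3676)/(0 + (-16 - 26)**2) = -6531/(0 + (-42)**2) = -6531/(0 + 1764) = -6531/1764 = -6531*1/1764 = -311/84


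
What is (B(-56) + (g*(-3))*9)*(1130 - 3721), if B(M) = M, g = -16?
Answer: -974216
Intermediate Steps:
(B(-56) + (g*(-3))*9)*(1130 - 3721) = (-56 - 16*(-3)*9)*(1130 - 3721) = (-56 + 48*9)*(-2591) = (-56 + 432)*(-2591) = 376*(-2591) = -974216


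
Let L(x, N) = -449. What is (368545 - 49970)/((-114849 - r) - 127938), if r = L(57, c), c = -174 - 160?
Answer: -318575/242338 ≈ -1.3146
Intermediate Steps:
c = -334
r = -449
(368545 - 49970)/((-114849 - r) - 127938) = (368545 - 49970)/((-114849 - 1*(-449)) - 127938) = 318575/((-114849 + 449) - 127938) = 318575/(-114400 - 127938) = 318575/(-242338) = 318575*(-1/242338) = -318575/242338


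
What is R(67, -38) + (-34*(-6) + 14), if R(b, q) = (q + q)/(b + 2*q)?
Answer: 2038/9 ≈ 226.44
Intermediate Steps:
R(b, q) = 2*q/(b + 2*q) (R(b, q) = (2*q)/(b + 2*q) = 2*q/(b + 2*q))
R(67, -38) + (-34*(-6) + 14) = 2*(-38)/(67 + 2*(-38)) + (-34*(-6) + 14) = 2*(-38)/(67 - 76) + (204 + 14) = 2*(-38)/(-9) + 218 = 2*(-38)*(-1/9) + 218 = 76/9 + 218 = 2038/9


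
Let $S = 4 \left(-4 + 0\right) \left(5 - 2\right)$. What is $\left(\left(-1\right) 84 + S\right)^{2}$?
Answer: $17424$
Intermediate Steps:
$S = -48$ ($S = 4 \left(-4\right) 3 = \left(-16\right) 3 = -48$)
$\left(\left(-1\right) 84 + S\right)^{2} = \left(\left(-1\right) 84 - 48\right)^{2} = \left(-84 - 48\right)^{2} = \left(-132\right)^{2} = 17424$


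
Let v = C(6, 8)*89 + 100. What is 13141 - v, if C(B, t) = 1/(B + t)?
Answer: 182485/14 ≈ 13035.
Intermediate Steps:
v = 1489/14 (v = 89/(6 + 8) + 100 = 89/14 + 100 = 1489/14 ≈ 106.36)
13141 - v = 13141 - 1*1489/14 = 13141 - 1489/14 = 182485/14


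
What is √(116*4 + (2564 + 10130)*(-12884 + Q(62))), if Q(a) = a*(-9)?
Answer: 2*I*√42658071 ≈ 13063.0*I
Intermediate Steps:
Q(a) = -9*a
√(116*4 + (2564 + 10130)*(-12884 + Q(62))) = √(116*4 + (2564 + 10130)*(-12884 - 9*62)) = √(464 + 12694*(-12884 - 558)) = √(464 + 12694*(-13442)) = √(464 - 170632748) = √(-170632284) = 2*I*√42658071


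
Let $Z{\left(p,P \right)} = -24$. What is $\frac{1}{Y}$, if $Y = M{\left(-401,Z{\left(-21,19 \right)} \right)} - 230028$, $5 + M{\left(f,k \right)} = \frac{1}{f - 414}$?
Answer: $- \frac{815}{187476896} \approx -4.3472 \cdot 10^{-6}$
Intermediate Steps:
$M{\left(f,k \right)} = -5 + \frac{1}{-414 + f}$ ($M{\left(f,k \right)} = -5 + \frac{1}{f - 414} = -5 + \frac{1}{-414 + f}$)
$Y = - \frac{187476896}{815}$ ($Y = \frac{2071 - -2005}{-414 - 401} - 230028 = \frac{2071 + 2005}{-815} - 230028 = \left(- \frac{1}{815}\right) 4076 - 230028 = - \frac{4076}{815} - 230028 = - \frac{187476896}{815} \approx -2.3003 \cdot 10^{5}$)
$\frac{1}{Y} = \frac{1}{- \frac{187476896}{815}} = - \frac{815}{187476896}$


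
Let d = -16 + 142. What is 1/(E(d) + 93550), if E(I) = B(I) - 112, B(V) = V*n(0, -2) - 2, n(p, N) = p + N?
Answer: 1/93184 ≈ 1.0731e-5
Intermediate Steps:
n(p, N) = N + p
d = 126
B(V) = -2 - 2*V (B(V) = V*(-2 + 0) - 2 = V*(-2) - 2 = -2*V - 2 = -2 - 2*V)
E(I) = -114 - 2*I (E(I) = (-2 - 2*I) - 112 = -114 - 2*I)
1/(E(d) + 93550) = 1/((-114 - 2*126) + 93550) = 1/((-114 - 252) + 93550) = 1/(-366 + 93550) = 1/93184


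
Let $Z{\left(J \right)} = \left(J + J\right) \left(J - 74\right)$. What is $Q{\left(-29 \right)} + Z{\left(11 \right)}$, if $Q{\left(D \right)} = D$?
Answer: $-1415$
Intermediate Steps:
$Z{\left(J \right)} = 2 J \left(-74 + J\right)$
$Q{\left(-29 \right)} + Z{\left(11 \right)} = -29 + 2 \cdot 11 \left(-74 + 11\right) = -29 + 2 \cdot 11 \left(-63\right) = -29 - 1386 = -1415$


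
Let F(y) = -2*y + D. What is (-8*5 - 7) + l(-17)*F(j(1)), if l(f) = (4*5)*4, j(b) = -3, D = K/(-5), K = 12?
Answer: 241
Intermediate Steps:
D = -12/5 (D = 12/(-5) = 12*(-⅕) = -12/5 ≈ -2.4000)
l(f) = 80 (l(f) = 20*4 = 80)
F(y) = -12/5 - 2*y (F(y) = -2*y - 12/5 = -12/5 - 2*y)
(-8*5 - 7) + l(-17)*F(j(1)) = (-8*5 - 7) + 80*(-12/5 - 2*(-3)) = (-40 - 7) + 80*(-12/5 + 6) = -47 + 80*(18/5) = -47 + 288 = 241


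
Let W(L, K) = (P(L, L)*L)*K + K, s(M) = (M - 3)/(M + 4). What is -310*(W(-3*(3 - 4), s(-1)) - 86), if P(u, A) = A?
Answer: 92380/3 ≈ 30793.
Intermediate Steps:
s(M) = (-3 + M)/(4 + M)
W(L, K) = K + K*L**2 (W(L, K) = (L*L)*K + K = L**2*K + K = K*L**2 + K = K + K*L**2)
-310*(W(-3*(3 - 4), s(-1)) - 86) = -310*(((-3 - 1)/(4 - 1))*(1 + (-3*(3 - 4))**2) - 86) = -310*((-4/3)*(1 + (-3*(-1))**2) - 86) = -310*(((1/3)*(-4))*(1 + 3**2) - 86) = -310*(-4*(1 + 9)/3 - 86) = -310*(-4/3*10 - 86) = -310*(-40/3 - 86) = -310*(-298/3) = 92380/3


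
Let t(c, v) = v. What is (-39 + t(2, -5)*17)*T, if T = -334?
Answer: 41416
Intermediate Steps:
(-39 + t(2, -5)*17)*T = (-39 - 5*17)*(-334) = (-39 - 85)*(-334) = -124*(-334) = 41416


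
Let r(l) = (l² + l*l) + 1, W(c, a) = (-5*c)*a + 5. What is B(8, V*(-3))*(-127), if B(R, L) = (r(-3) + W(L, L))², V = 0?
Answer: -73152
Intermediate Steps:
W(c, a) = 5 - 5*a*c (W(c, a) = -5*a*c + 5 = 5 - 5*a*c)
r(l) = 1 + 2*l² (r(l) = (l² + l²) + 1 = 2*l² + 1 = 1 + 2*l²)
B(R, L) = (24 - 5*L²)² (B(R, L) = ((1 + 2*(-3)²) + (5 - 5*L*L))² = ((1 + 2*9) + (5 - 5*L²))² = ((1 + 18) + (5 - 5*L²))² = (19 + (5 - 5*L²))² = (24 - 5*L²)²)
B(8, V*(-3))*(-127) = (24 - 5*(0*(-3))²)²*(-127) = (24 - 5*0²)²*(-127) = (24 - 5*0)²*(-127) = (24 + 0)²*(-127) = 24²*(-127) = 576*(-127) = -73152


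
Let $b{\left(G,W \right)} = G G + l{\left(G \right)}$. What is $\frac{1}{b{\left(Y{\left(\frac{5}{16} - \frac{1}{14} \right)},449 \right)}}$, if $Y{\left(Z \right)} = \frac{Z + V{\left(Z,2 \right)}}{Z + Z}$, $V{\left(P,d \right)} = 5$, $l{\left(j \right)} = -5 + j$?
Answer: $\frac{2916}{361687} \approx 0.0080622$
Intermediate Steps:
$Y{\left(Z \right)} = \frac{5 + Z}{2 Z}$ ($Y{\left(Z \right)} = \frac{Z + 5}{Z + Z} = \frac{5 + Z}{2 Z}$)
$b{\left(G,W \right)} = -5 + G + G^{2}$ ($b{\left(G,W \right)} = G G + \left(-5 + G\right) = G^{2} + \left(-5 + G\right) = -5 + G + G^{2}$)
$\frac{1}{b{\left(Y{\left(\frac{5}{16} - \frac{1}{14} \right)},449 \right)}} = \frac{1}{-5 + \frac{5 + \left(\frac{5}{16} - \frac{1}{14}\right)}{2 \left(\frac{5}{16} - \frac{1}{14}\right)} + \left(\frac{5 + \left(\frac{5}{16} - \frac{1}{14}\right)}{2 \left(\frac{5}{16} - \frac{1}{14}\right)}\right)^{2}} = \frac{1}{-5 + \frac{5 + \frac{27}{112}}{2 \cdot \frac{27}{112}} + \left(\frac{5 + \frac{27}{112}}{2 \cdot \frac{27}{112}}\right)^{2}} = \frac{1}{-5 + \frac{1}{2} \cdot \frac{112}{27} \cdot \frac{587}{112} + \left(\frac{1}{2} \cdot \frac{112}{27} \cdot \frac{587}{112}\right)^{2}} = \frac{1}{-5 + \frac{587}{54} + \left(\frac{587}{54}\right)^{2}} = \frac{1}{-5 + \frac{587}{54} + \frac{344569}{2916}} = \frac{1}{\frac{361687}{2916}} = \frac{2916}{361687}$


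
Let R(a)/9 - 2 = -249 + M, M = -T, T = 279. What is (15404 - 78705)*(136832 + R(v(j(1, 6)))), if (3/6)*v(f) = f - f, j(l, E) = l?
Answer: -8361935498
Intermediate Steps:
v(f) = 0 (v(f) = 2*(f - f) = 2*0 = 0)
M = -279 (M = -1*279 = -279)
R(a) = -4734 (R(a) = 18 + 9*(-249 - 279) = 18 + 9*(-528) = 18 - 4752 = -4734)
(15404 - 78705)*(136832 + R(v(j(1, 6)))) = (15404 - 78705)*(136832 - 4734) = -63301*132098 = -8361935498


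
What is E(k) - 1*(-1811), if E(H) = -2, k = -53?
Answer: 1809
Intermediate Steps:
E(k) - 1*(-1811) = -2 - 1*(-1811) = -2 + 1811 = 1809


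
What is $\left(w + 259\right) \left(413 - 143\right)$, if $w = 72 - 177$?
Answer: $41580$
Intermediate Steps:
$w = -105$
$\left(w + 259\right) \left(413 - 143\right) = \left(-105 + 259\right) \left(413 - 143\right) = 154 \cdot 270 = 41580$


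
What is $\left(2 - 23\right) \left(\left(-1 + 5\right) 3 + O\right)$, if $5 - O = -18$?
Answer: $-735$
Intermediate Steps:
$O = 23$ ($O = 5 - -18 = 5 + 18 = 23$)
$\left(2 - 23\right) \left(\left(-1 + 5\right) 3 + O\right) = \left(2 - 23\right) \left(\left(-1 + 5\right) 3 + 23\right) = - 21 \left(4 \cdot 3 + 23\right) = - 21 \left(12 + 23\right) = \left(-21\right) 35 = -735$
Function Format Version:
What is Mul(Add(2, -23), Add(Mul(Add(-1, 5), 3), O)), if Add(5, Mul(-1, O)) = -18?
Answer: -735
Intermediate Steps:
O = 23 (O = Add(5, Mul(-1, -18)) = Add(5, 18) = 23)
Mul(Add(2, -23), Add(Mul(Add(-1, 5), 3), O)) = Mul(Add(2, -23), Add(Mul(Add(-1, 5), 3), 23)) = Mul(-21, Add(Mul(4, 3), 23)) = Mul(-21, Add(12, 23)) = Mul(-21, 35) = -735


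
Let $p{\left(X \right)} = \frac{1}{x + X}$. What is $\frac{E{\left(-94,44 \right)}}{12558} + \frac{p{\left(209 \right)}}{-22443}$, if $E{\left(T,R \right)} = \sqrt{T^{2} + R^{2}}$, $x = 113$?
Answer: $- \frac{1}{7226646} + \frac{\sqrt{2693}}{6279} \approx 0.0082646$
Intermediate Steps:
$E{\left(T,R \right)} = \sqrt{R^{2} + T^{2}}$
$p{\left(X \right)} = \frac{1}{113 + X}$
$\frac{E{\left(-94,44 \right)}}{12558} + \frac{p{\left(209 \right)}}{-22443} = \frac{\sqrt{44^{2} + \left(-94\right)^{2}}}{12558} + \frac{1}{\left(113 + 209\right) \left(-22443\right)} = \sqrt{1936 + 8836} \cdot \frac{1}{12558} + \frac{1}{322} \left(- \frac{1}{22443}\right) = \sqrt{10772} \cdot \frac{1}{12558} + \frac{1}{322} \left(- \frac{1}{22443}\right) = 2 \sqrt{2693} \cdot \frac{1}{12558} - \frac{1}{7226646} = \frac{\sqrt{2693}}{6279} - \frac{1}{7226646} = - \frac{1}{7226646} + \frac{\sqrt{2693}}{6279}$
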